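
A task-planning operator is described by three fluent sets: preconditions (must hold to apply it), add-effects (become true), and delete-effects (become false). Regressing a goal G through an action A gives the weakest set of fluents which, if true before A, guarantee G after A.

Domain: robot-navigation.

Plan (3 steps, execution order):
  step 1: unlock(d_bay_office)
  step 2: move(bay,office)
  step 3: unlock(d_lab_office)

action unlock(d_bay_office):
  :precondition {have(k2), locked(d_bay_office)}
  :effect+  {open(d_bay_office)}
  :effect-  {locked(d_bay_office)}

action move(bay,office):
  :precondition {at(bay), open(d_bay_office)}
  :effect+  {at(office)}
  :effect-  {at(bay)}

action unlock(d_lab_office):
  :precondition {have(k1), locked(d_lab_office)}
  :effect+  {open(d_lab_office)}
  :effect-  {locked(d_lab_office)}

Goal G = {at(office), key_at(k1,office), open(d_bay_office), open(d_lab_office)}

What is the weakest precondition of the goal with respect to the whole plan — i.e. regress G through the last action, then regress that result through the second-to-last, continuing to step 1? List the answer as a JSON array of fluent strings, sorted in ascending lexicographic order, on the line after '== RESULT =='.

Regress step by step:
  through step 3 (unlock(d_lab_office)): drop {open(d_lab_office)}, keep {at(office), key_at(k1,office), open(d_bay_office)}, require {have(k1), locked(d_lab_office)}
    → {at(office), have(k1), key_at(k1,office), locked(d_lab_office), open(d_bay_office)}
  through step 2 (move(bay,office)): drop {at(office)}, keep {have(k1), key_at(k1,office), locked(d_lab_office), open(d_bay_office)}, require {at(bay), open(d_bay_office)}
    → {at(bay), have(k1), key_at(k1,office), locked(d_lab_office), open(d_bay_office)}
  through step 1 (unlock(d_bay_office)): drop {open(d_bay_office)}, keep {at(bay), have(k1), key_at(k1,office), locked(d_lab_office)}, require {have(k2), locked(d_bay_office)}
    → {at(bay), have(k1), have(k2), key_at(k1,office), locked(d_bay_office), locked(d_lab_office)}

== RESULT ==
["at(bay)", "have(k1)", "have(k2)", "key_at(k1,office)", "locked(d_bay_office)", "locked(d_lab_office)"]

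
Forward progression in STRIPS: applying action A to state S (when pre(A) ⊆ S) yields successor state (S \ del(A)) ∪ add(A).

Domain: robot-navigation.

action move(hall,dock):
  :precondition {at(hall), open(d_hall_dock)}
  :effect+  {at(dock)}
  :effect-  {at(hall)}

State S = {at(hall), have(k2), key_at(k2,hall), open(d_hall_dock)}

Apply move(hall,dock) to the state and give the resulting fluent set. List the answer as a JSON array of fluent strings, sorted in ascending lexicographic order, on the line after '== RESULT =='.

Compute (S \ del) ∪ add:
  pre ⊆ S: {at(hall), open(d_hall_dock)} ⊆ S  — applicable
  S \ del = {have(k2), key_at(k2,hall), open(d_hall_dock)}
  ∪ add   = {at(dock), have(k2), key_at(k2,hall), open(d_hall_dock)}

== RESULT ==
["at(dock)", "have(k2)", "key_at(k2,hall)", "open(d_hall_dock)"]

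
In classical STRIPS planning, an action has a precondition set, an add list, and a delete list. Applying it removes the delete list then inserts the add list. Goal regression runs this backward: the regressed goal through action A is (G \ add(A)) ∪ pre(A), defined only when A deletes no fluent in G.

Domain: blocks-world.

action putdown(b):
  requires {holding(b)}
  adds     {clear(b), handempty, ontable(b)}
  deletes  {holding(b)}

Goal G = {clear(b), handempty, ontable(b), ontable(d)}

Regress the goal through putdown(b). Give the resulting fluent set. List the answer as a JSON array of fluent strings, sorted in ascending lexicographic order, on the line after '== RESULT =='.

Regress:
  G ∩ del = {}  (empty — regression defined)
  G \ add = {clear(b), handempty, ontable(b), ontable(d)} \ {clear(b), handempty, ontable(b)} = {ontable(d)}
  ∪ pre   = {ontable(d)} ∪ {holding(b)}
          = {holding(b), ontable(d)}

== RESULT ==
["holding(b)", "ontable(d)"]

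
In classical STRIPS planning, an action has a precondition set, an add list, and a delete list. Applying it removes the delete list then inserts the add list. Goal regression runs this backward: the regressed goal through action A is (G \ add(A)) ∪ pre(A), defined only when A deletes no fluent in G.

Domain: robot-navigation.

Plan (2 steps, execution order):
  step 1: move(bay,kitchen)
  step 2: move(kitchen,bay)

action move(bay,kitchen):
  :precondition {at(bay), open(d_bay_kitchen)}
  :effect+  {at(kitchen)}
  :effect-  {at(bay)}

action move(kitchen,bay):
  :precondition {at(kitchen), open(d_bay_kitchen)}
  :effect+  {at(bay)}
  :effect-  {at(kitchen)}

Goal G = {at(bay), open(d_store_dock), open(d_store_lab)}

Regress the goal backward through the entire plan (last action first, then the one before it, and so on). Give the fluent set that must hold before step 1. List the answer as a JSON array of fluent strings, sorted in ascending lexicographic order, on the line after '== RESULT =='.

Regress step by step:
  through step 2 (move(kitchen,bay)): drop {at(bay)}, keep {open(d_store_dock), open(d_store_lab)}, require {at(kitchen), open(d_bay_kitchen)}
    → {at(kitchen), open(d_bay_kitchen), open(d_store_dock), open(d_store_lab)}
  through step 1 (move(bay,kitchen)): drop {at(kitchen)}, keep {open(d_bay_kitchen), open(d_store_dock), open(d_store_lab)}, require {at(bay), open(d_bay_kitchen)}
    → {at(bay), open(d_bay_kitchen), open(d_store_dock), open(d_store_lab)}

== RESULT ==
["at(bay)", "open(d_bay_kitchen)", "open(d_store_dock)", "open(d_store_lab)"]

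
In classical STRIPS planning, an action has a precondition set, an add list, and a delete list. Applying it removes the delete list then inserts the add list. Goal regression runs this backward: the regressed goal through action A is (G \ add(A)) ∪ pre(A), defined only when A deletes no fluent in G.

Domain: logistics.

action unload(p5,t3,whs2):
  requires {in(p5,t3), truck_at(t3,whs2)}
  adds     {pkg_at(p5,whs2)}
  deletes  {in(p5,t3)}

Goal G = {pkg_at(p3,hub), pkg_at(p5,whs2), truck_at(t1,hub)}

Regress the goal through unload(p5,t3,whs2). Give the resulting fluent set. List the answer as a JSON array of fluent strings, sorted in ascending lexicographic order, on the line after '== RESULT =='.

Regress:
  G ∩ del = {}  (empty — regression defined)
  G \ add = {pkg_at(p3,hub), pkg_at(p5,whs2), truck_at(t1,hub)} \ {pkg_at(p5,whs2)} = {pkg_at(p3,hub), truck_at(t1,hub)}
  ∪ pre   = {pkg_at(p3,hub), truck_at(t1,hub)} ∪ {in(p5,t3), truck_at(t3,whs2)}
          = {in(p5,t3), pkg_at(p3,hub), truck_at(t1,hub), truck_at(t3,whs2)}

== RESULT ==
["in(p5,t3)", "pkg_at(p3,hub)", "truck_at(t1,hub)", "truck_at(t3,whs2)"]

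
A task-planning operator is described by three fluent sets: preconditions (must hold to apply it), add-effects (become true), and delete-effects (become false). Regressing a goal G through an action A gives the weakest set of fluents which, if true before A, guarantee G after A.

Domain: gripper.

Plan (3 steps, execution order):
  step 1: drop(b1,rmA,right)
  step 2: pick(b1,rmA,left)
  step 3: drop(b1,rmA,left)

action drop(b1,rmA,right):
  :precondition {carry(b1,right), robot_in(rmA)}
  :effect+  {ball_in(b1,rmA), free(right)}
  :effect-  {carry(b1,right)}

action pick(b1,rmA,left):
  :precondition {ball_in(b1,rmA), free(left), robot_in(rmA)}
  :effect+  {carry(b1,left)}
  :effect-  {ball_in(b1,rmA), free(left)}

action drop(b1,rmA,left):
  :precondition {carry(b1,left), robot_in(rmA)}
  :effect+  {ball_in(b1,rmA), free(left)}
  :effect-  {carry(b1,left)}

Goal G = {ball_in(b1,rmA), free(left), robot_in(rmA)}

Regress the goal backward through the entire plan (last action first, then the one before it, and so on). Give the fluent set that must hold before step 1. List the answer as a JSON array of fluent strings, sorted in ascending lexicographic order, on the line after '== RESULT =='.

Regress step by step:
  through step 3 (drop(b1,rmA,left)): drop {ball_in(b1,rmA), free(left)}, keep {robot_in(rmA)}, require {carry(b1,left), robot_in(rmA)}
    → {carry(b1,left), robot_in(rmA)}
  through step 2 (pick(b1,rmA,left)): drop {carry(b1,left)}, keep {robot_in(rmA)}, require {ball_in(b1,rmA), free(left), robot_in(rmA)}
    → {ball_in(b1,rmA), free(left), robot_in(rmA)}
  through step 1 (drop(b1,rmA,right)): drop {ball_in(b1,rmA)}, keep {free(left), robot_in(rmA)}, require {carry(b1,right), robot_in(rmA)}
    → {carry(b1,right), free(left), robot_in(rmA)}

== RESULT ==
["carry(b1,right)", "free(left)", "robot_in(rmA)"]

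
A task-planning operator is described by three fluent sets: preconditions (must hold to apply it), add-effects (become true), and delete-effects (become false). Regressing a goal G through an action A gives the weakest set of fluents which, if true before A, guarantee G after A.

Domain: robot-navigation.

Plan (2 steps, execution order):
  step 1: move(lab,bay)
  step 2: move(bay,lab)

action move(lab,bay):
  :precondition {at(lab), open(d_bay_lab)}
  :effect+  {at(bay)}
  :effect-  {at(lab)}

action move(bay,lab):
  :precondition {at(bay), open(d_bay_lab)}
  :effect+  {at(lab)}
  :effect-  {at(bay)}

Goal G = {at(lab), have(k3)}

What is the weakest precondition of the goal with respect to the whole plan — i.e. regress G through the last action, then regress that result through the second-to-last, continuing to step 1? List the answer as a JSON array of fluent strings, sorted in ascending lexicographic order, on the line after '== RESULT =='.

Work backward from the goal:
  through step 2 (move(bay,lab)): drop {at(lab)}, keep {have(k3)}, require {at(bay), open(d_bay_lab)}
    → {at(bay), have(k3), open(d_bay_lab)}
  through step 1 (move(lab,bay)): drop {at(bay)}, keep {have(k3), open(d_bay_lab)}, require {at(lab), open(d_bay_lab)}
    → {at(lab), have(k3), open(d_bay_lab)}

== RESULT ==
["at(lab)", "have(k3)", "open(d_bay_lab)"]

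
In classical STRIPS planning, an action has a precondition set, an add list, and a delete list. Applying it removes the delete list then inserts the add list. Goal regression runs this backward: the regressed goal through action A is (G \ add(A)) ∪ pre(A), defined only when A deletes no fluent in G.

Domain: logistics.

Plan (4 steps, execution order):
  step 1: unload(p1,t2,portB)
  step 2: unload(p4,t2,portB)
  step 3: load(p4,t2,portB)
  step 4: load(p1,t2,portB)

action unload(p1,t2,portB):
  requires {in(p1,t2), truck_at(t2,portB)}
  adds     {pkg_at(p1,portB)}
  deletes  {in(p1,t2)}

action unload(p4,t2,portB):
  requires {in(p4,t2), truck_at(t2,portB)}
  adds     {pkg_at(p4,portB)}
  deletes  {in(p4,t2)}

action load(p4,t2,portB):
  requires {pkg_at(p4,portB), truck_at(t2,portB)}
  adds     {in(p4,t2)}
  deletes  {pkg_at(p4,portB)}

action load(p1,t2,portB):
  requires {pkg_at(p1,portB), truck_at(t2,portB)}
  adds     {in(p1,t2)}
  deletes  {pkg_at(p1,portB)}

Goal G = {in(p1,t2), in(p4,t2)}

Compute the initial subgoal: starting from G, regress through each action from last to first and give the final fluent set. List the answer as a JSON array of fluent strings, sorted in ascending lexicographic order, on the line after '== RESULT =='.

Work backward from the goal:
  through step 4 (load(p1,t2,portB)): drop {in(p1,t2)}, keep {in(p4,t2)}, require {pkg_at(p1,portB), truck_at(t2,portB)}
    → {in(p4,t2), pkg_at(p1,portB), truck_at(t2,portB)}
  through step 3 (load(p4,t2,portB)): drop {in(p4,t2)}, keep {pkg_at(p1,portB), truck_at(t2,portB)}, require {pkg_at(p4,portB), truck_at(t2,portB)}
    → {pkg_at(p1,portB), pkg_at(p4,portB), truck_at(t2,portB)}
  through step 2 (unload(p4,t2,portB)): drop {pkg_at(p4,portB)}, keep {pkg_at(p1,portB), truck_at(t2,portB)}, require {in(p4,t2), truck_at(t2,portB)}
    → {in(p4,t2), pkg_at(p1,portB), truck_at(t2,portB)}
  through step 1 (unload(p1,t2,portB)): drop {pkg_at(p1,portB)}, keep {in(p4,t2), truck_at(t2,portB)}, require {in(p1,t2), truck_at(t2,portB)}
    → {in(p1,t2), in(p4,t2), truck_at(t2,portB)}

== RESULT ==
["in(p1,t2)", "in(p4,t2)", "truck_at(t2,portB)"]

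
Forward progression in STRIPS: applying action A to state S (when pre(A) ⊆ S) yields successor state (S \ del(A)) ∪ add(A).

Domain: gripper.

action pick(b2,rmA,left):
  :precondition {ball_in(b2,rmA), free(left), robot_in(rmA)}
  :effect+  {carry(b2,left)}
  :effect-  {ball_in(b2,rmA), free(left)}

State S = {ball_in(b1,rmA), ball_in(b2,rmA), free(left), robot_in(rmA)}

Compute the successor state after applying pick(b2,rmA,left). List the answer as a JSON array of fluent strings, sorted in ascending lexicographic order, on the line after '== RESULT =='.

Compute (S \ del) ∪ add:
  pre ⊆ S: {ball_in(b2,rmA), free(left), robot_in(rmA)} ⊆ S  — applicable
  S \ del = {ball_in(b1,rmA), robot_in(rmA)}
  ∪ add   = {ball_in(b1,rmA), carry(b2,left), robot_in(rmA)}

== RESULT ==
["ball_in(b1,rmA)", "carry(b2,left)", "robot_in(rmA)"]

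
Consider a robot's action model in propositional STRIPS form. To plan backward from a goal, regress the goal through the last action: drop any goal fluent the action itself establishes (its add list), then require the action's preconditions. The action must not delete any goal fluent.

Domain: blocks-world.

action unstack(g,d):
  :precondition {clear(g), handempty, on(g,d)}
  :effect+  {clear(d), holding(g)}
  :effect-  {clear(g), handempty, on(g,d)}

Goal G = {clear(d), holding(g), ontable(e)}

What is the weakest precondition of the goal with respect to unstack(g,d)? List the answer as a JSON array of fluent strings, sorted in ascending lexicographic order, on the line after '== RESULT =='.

Compute (G \ add) ∪ pre:
  G ∩ del = {}  (empty — regression defined)
  G \ add = {clear(d), holding(g), ontable(e)} \ {clear(d), holding(g)} = {ontable(e)}
  ∪ pre   = {ontable(e)} ∪ {clear(g), handempty, on(g,d)}
          = {clear(g), handempty, on(g,d), ontable(e)}

== RESULT ==
["clear(g)", "handempty", "on(g,d)", "ontable(e)"]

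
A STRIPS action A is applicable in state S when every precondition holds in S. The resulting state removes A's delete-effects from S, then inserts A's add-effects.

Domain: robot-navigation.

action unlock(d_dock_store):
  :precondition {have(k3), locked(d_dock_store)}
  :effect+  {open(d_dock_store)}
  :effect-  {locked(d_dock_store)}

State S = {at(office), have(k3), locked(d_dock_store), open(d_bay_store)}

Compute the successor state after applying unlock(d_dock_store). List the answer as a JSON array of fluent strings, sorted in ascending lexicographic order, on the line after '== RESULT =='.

Compute (S \ del) ∪ add:
  pre ⊆ S: {have(k3), locked(d_dock_store)} ⊆ S  — applicable
  S \ del = {at(office), have(k3), open(d_bay_store)}
  ∪ add   = {at(office), have(k3), open(d_bay_store), open(d_dock_store)}

== RESULT ==
["at(office)", "have(k3)", "open(d_bay_store)", "open(d_dock_store)"]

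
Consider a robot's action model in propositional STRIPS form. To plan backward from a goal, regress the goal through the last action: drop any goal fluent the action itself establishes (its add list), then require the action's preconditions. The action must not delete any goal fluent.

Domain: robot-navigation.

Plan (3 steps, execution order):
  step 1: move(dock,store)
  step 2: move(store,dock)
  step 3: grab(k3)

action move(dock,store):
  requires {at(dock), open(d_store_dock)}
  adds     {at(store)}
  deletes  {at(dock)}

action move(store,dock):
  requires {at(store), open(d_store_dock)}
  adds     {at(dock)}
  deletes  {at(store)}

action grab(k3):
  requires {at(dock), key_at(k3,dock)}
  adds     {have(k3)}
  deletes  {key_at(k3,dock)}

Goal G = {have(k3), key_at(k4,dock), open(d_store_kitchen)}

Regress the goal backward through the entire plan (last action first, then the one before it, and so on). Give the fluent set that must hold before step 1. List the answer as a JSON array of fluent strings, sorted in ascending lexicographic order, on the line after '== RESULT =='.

Work backward from the goal:
  through step 3 (grab(k3)): drop {have(k3)}, keep {key_at(k4,dock), open(d_store_kitchen)}, require {at(dock), key_at(k3,dock)}
    → {at(dock), key_at(k3,dock), key_at(k4,dock), open(d_store_kitchen)}
  through step 2 (move(store,dock)): drop {at(dock)}, keep {key_at(k3,dock), key_at(k4,dock), open(d_store_kitchen)}, require {at(store), open(d_store_dock)}
    → {at(store), key_at(k3,dock), key_at(k4,dock), open(d_store_dock), open(d_store_kitchen)}
  through step 1 (move(dock,store)): drop {at(store)}, keep {key_at(k3,dock), key_at(k4,dock), open(d_store_dock), open(d_store_kitchen)}, require {at(dock), open(d_store_dock)}
    → {at(dock), key_at(k3,dock), key_at(k4,dock), open(d_store_dock), open(d_store_kitchen)}

== RESULT ==
["at(dock)", "key_at(k3,dock)", "key_at(k4,dock)", "open(d_store_dock)", "open(d_store_kitchen)"]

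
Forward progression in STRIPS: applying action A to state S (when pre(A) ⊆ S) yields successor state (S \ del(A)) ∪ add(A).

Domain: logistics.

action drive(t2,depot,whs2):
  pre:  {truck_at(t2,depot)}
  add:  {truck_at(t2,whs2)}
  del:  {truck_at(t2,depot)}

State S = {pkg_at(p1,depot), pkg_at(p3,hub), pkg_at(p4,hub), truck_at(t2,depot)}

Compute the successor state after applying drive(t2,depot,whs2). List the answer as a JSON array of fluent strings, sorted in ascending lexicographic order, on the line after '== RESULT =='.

Progress:
  pre ⊆ S: {truck_at(t2,depot)} ⊆ S  — applicable
  S \ del = {pkg_at(p1,depot), pkg_at(p3,hub), pkg_at(p4,hub)}
  ∪ add   = {pkg_at(p1,depot), pkg_at(p3,hub), pkg_at(p4,hub), truck_at(t2,whs2)}

== RESULT ==
["pkg_at(p1,depot)", "pkg_at(p3,hub)", "pkg_at(p4,hub)", "truck_at(t2,whs2)"]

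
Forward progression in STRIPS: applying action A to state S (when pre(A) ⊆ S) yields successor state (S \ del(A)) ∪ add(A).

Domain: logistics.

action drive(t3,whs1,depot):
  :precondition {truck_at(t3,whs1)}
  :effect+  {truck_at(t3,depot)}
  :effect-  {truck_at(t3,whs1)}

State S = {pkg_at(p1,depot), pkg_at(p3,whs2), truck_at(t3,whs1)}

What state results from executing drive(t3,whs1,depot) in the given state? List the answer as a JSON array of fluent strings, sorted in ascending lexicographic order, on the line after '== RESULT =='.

Compute (S \ del) ∪ add:
  pre ⊆ S: {truck_at(t3,whs1)} ⊆ S  — applicable
  S \ del = {pkg_at(p1,depot), pkg_at(p3,whs2)}
  ∪ add   = {pkg_at(p1,depot), pkg_at(p3,whs2), truck_at(t3,depot)}

== RESULT ==
["pkg_at(p1,depot)", "pkg_at(p3,whs2)", "truck_at(t3,depot)"]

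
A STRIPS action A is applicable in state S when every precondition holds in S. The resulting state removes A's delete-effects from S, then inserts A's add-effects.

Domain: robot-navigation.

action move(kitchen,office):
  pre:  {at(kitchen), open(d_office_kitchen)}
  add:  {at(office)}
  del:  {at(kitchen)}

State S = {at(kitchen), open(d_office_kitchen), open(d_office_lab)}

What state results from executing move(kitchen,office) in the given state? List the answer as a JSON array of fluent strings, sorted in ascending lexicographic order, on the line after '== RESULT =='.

Compute (S \ del) ∪ add:
  pre ⊆ S: {at(kitchen), open(d_office_kitchen)} ⊆ S  — applicable
  S \ del = {open(d_office_kitchen), open(d_office_lab)}
  ∪ add   = {at(office), open(d_office_kitchen), open(d_office_lab)}

== RESULT ==
["at(office)", "open(d_office_kitchen)", "open(d_office_lab)"]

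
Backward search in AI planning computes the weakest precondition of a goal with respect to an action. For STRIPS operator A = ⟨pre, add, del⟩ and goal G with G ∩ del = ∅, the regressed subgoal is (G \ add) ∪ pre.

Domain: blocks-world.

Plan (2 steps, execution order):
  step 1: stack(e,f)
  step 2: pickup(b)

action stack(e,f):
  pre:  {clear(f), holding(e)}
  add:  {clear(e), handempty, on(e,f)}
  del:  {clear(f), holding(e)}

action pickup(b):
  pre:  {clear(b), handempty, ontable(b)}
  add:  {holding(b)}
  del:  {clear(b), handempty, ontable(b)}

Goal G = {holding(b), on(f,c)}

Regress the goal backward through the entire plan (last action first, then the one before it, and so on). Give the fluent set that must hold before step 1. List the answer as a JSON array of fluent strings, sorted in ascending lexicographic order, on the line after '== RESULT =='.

Regress step by step:
  through step 2 (pickup(b)): drop {holding(b)}, keep {on(f,c)}, require {clear(b), handempty, ontable(b)}
    → {clear(b), handempty, on(f,c), ontable(b)}
  through step 1 (stack(e,f)): drop {handempty}, keep {clear(b), on(f,c), ontable(b)}, require {clear(f), holding(e)}
    → {clear(b), clear(f), holding(e), on(f,c), ontable(b)}

== RESULT ==
["clear(b)", "clear(f)", "holding(e)", "on(f,c)", "ontable(b)"]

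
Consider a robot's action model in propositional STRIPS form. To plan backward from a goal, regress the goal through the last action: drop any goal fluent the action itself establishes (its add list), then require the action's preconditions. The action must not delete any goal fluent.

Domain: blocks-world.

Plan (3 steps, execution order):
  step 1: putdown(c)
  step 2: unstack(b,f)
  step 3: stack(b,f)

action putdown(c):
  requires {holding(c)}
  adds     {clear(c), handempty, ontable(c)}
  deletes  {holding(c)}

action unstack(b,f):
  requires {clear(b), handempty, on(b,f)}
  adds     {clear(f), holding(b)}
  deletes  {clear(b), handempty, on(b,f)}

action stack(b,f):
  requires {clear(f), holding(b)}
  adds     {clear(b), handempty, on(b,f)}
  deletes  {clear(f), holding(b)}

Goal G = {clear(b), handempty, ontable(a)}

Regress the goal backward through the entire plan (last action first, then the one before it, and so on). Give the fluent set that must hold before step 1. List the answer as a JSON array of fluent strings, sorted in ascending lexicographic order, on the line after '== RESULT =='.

Regress step by step:
  through step 3 (stack(b,f)): drop {clear(b), handempty}, keep {ontable(a)}, require {clear(f), holding(b)}
    → {clear(f), holding(b), ontable(a)}
  through step 2 (unstack(b,f)): drop {clear(f), holding(b)}, keep {ontable(a)}, require {clear(b), handempty, on(b,f)}
    → {clear(b), handempty, on(b,f), ontable(a)}
  through step 1 (putdown(c)): drop {handempty}, keep {clear(b), on(b,f), ontable(a)}, require {holding(c)}
    → {clear(b), holding(c), on(b,f), ontable(a)}

== RESULT ==
["clear(b)", "holding(c)", "on(b,f)", "ontable(a)"]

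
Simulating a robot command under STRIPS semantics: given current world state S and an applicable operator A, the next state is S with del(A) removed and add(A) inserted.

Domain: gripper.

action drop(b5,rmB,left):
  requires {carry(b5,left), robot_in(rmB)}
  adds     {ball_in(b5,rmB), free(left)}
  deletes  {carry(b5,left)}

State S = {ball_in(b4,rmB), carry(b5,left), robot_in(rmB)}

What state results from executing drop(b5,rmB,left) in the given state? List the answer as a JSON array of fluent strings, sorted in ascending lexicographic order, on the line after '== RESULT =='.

Progress:
  pre ⊆ S: {carry(b5,left), robot_in(rmB)} ⊆ S  — applicable
  S \ del = {ball_in(b4,rmB), robot_in(rmB)}
  ∪ add   = {ball_in(b4,rmB), ball_in(b5,rmB), free(left), robot_in(rmB)}

== RESULT ==
["ball_in(b4,rmB)", "ball_in(b5,rmB)", "free(left)", "robot_in(rmB)"]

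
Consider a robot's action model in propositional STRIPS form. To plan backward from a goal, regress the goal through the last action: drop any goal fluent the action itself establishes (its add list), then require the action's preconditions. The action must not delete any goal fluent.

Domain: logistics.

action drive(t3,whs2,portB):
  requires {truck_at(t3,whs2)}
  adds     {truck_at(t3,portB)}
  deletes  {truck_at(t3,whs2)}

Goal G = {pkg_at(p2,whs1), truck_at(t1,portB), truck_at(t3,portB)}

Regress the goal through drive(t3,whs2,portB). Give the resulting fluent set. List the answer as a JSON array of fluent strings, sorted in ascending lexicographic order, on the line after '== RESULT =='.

Compute (G \ add) ∪ pre:
  G ∩ del = {}  (empty — regression defined)
  G \ add = {pkg_at(p2,whs1), truck_at(t1,portB), truck_at(t3,portB)} \ {truck_at(t3,portB)} = {pkg_at(p2,whs1), truck_at(t1,portB)}
  ∪ pre   = {pkg_at(p2,whs1), truck_at(t1,portB)} ∪ {truck_at(t3,whs2)}
          = {pkg_at(p2,whs1), truck_at(t1,portB), truck_at(t3,whs2)}

== RESULT ==
["pkg_at(p2,whs1)", "truck_at(t1,portB)", "truck_at(t3,whs2)"]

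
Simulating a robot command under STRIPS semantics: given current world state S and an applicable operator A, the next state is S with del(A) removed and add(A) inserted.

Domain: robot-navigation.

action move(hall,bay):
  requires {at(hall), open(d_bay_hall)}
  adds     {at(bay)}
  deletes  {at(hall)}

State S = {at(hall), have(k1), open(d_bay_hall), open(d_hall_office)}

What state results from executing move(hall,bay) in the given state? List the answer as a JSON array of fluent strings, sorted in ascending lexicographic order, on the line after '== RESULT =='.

Compute (S \ del) ∪ add:
  pre ⊆ S: {at(hall), open(d_bay_hall)} ⊆ S  — applicable
  S \ del = {have(k1), open(d_bay_hall), open(d_hall_office)}
  ∪ add   = {at(bay), have(k1), open(d_bay_hall), open(d_hall_office)}

== RESULT ==
["at(bay)", "have(k1)", "open(d_bay_hall)", "open(d_hall_office)"]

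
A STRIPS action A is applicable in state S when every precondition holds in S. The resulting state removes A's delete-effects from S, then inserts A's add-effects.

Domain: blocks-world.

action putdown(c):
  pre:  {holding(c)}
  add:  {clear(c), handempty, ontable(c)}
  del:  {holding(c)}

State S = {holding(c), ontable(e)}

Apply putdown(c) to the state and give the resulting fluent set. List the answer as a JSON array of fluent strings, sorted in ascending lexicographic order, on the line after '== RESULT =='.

Progress:
  pre ⊆ S: {holding(c)} ⊆ S  — applicable
  S \ del = {ontable(e)}
  ∪ add   = {clear(c), handempty, ontable(c), ontable(e)}

== RESULT ==
["clear(c)", "handempty", "ontable(c)", "ontable(e)"]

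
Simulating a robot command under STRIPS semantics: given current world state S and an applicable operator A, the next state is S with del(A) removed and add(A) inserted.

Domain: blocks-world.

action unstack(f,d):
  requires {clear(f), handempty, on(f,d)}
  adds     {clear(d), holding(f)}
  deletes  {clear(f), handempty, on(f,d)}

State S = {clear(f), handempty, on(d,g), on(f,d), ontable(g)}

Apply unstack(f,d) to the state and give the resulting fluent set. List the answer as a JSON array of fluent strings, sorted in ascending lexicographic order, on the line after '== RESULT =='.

Compute (S \ del) ∪ add:
  pre ⊆ S: {clear(f), handempty, on(f,d)} ⊆ S  — applicable
  S \ del = {on(d,g), ontable(g)}
  ∪ add   = {clear(d), holding(f), on(d,g), ontable(g)}

== RESULT ==
["clear(d)", "holding(f)", "on(d,g)", "ontable(g)"]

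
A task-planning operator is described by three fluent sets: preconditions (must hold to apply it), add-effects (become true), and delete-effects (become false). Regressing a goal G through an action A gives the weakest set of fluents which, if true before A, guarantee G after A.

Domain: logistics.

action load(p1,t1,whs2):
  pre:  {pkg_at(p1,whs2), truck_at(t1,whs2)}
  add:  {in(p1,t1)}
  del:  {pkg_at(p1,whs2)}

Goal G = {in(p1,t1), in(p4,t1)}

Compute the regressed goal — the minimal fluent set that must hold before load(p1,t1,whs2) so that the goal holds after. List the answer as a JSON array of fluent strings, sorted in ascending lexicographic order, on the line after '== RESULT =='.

Compute (G \ add) ∪ pre:
  G ∩ del = {}  (empty — regression defined)
  G \ add = {in(p1,t1), in(p4,t1)} \ {in(p1,t1)} = {in(p4,t1)}
  ∪ pre   = {in(p4,t1)} ∪ {pkg_at(p1,whs2), truck_at(t1,whs2)}
          = {in(p4,t1), pkg_at(p1,whs2), truck_at(t1,whs2)}

== RESULT ==
["in(p4,t1)", "pkg_at(p1,whs2)", "truck_at(t1,whs2)"]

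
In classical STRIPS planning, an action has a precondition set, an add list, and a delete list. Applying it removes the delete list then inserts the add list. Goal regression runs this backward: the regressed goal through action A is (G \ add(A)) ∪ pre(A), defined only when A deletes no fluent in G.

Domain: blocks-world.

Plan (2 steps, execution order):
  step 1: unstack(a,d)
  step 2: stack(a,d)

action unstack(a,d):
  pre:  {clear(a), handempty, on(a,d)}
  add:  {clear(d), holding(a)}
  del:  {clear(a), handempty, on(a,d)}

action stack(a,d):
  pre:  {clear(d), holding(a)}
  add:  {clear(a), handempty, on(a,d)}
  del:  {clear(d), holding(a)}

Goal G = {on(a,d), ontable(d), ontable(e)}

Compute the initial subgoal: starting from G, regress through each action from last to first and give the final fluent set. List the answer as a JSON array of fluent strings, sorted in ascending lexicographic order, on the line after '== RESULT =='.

Regress step by step:
  through step 2 (stack(a,d)): drop {on(a,d)}, keep {ontable(d), ontable(e)}, require {clear(d), holding(a)}
    → {clear(d), holding(a), ontable(d), ontable(e)}
  through step 1 (unstack(a,d)): drop {clear(d), holding(a)}, keep {ontable(d), ontable(e)}, require {clear(a), handempty, on(a,d)}
    → {clear(a), handempty, on(a,d), ontable(d), ontable(e)}

== RESULT ==
["clear(a)", "handempty", "on(a,d)", "ontable(d)", "ontable(e)"]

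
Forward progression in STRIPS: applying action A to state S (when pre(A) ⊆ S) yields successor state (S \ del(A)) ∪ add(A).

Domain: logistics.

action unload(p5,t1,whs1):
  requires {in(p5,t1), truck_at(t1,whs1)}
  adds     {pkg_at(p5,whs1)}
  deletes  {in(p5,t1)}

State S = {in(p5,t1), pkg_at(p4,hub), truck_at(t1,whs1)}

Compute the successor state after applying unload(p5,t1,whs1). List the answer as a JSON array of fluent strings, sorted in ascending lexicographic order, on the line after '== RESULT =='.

Compute (S \ del) ∪ add:
  pre ⊆ S: {in(p5,t1), truck_at(t1,whs1)} ⊆ S  — applicable
  S \ del = {pkg_at(p4,hub), truck_at(t1,whs1)}
  ∪ add   = {pkg_at(p4,hub), pkg_at(p5,whs1), truck_at(t1,whs1)}

== RESULT ==
["pkg_at(p4,hub)", "pkg_at(p5,whs1)", "truck_at(t1,whs1)"]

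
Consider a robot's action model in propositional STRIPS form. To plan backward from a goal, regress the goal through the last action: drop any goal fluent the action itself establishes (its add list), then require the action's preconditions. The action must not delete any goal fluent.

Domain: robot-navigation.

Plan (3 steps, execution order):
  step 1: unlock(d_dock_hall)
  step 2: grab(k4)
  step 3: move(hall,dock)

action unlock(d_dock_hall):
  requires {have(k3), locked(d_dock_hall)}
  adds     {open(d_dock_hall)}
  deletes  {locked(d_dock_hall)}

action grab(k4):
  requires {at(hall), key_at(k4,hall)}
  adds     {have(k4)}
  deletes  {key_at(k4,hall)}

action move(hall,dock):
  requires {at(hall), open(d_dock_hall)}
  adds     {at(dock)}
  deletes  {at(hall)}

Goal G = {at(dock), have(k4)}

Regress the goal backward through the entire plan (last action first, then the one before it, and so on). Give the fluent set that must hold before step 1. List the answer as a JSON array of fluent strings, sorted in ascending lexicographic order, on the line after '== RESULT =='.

Work backward from the goal:
  through step 3 (move(hall,dock)): drop {at(dock)}, keep {have(k4)}, require {at(hall), open(d_dock_hall)}
    → {at(hall), have(k4), open(d_dock_hall)}
  through step 2 (grab(k4)): drop {have(k4)}, keep {at(hall), open(d_dock_hall)}, require {at(hall), key_at(k4,hall)}
    → {at(hall), key_at(k4,hall), open(d_dock_hall)}
  through step 1 (unlock(d_dock_hall)): drop {open(d_dock_hall)}, keep {at(hall), key_at(k4,hall)}, require {have(k3), locked(d_dock_hall)}
    → {at(hall), have(k3), key_at(k4,hall), locked(d_dock_hall)}

== RESULT ==
["at(hall)", "have(k3)", "key_at(k4,hall)", "locked(d_dock_hall)"]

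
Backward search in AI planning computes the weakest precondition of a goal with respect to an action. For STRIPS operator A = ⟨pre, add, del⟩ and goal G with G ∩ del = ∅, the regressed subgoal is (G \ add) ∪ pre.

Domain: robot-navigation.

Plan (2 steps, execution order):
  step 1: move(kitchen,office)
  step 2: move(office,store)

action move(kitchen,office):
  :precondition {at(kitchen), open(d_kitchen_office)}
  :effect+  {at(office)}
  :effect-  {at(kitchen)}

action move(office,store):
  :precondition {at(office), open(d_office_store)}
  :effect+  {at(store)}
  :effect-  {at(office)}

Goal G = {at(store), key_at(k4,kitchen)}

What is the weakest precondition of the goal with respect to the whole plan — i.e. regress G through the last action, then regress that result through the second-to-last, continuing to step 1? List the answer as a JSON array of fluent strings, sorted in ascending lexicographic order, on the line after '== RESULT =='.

Work backward from the goal:
  through step 2 (move(office,store)): drop {at(store)}, keep {key_at(k4,kitchen)}, require {at(office), open(d_office_store)}
    → {at(office), key_at(k4,kitchen), open(d_office_store)}
  through step 1 (move(kitchen,office)): drop {at(office)}, keep {key_at(k4,kitchen), open(d_office_store)}, require {at(kitchen), open(d_kitchen_office)}
    → {at(kitchen), key_at(k4,kitchen), open(d_kitchen_office), open(d_office_store)}

== RESULT ==
["at(kitchen)", "key_at(k4,kitchen)", "open(d_kitchen_office)", "open(d_office_store)"]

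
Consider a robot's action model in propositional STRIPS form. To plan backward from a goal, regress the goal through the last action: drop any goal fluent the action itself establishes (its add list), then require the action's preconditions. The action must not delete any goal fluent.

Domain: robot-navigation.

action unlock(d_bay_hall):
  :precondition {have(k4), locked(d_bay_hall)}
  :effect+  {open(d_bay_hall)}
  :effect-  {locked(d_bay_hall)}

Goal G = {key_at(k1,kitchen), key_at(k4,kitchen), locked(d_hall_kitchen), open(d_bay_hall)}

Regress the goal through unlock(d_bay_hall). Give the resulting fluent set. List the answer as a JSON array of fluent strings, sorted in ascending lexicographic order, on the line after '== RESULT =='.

Regress:
  G ∩ del = {}  (empty — regression defined)
  G \ add = {key_at(k1,kitchen), key_at(k4,kitchen), locked(d_hall_kitchen), open(d_bay_hall)} \ {open(d_bay_hall)} = {key_at(k1,kitchen), key_at(k4,kitchen), locked(d_hall_kitchen)}
  ∪ pre   = {key_at(k1,kitchen), key_at(k4,kitchen), locked(d_hall_kitchen)} ∪ {have(k4), locked(d_bay_hall)}
          = {have(k4), key_at(k1,kitchen), key_at(k4,kitchen), locked(d_bay_hall), locked(d_hall_kitchen)}

== RESULT ==
["have(k4)", "key_at(k1,kitchen)", "key_at(k4,kitchen)", "locked(d_bay_hall)", "locked(d_hall_kitchen)"]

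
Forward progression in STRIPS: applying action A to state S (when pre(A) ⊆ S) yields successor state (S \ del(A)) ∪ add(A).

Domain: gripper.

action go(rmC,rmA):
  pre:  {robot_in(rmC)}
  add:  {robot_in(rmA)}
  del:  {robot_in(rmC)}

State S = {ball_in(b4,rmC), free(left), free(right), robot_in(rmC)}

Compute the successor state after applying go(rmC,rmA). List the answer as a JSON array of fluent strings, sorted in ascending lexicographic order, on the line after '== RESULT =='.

Compute (S \ del) ∪ add:
  pre ⊆ S: {robot_in(rmC)} ⊆ S  — applicable
  S \ del = {ball_in(b4,rmC), free(left), free(right)}
  ∪ add   = {ball_in(b4,rmC), free(left), free(right), robot_in(rmA)}

== RESULT ==
["ball_in(b4,rmC)", "free(left)", "free(right)", "robot_in(rmA)"]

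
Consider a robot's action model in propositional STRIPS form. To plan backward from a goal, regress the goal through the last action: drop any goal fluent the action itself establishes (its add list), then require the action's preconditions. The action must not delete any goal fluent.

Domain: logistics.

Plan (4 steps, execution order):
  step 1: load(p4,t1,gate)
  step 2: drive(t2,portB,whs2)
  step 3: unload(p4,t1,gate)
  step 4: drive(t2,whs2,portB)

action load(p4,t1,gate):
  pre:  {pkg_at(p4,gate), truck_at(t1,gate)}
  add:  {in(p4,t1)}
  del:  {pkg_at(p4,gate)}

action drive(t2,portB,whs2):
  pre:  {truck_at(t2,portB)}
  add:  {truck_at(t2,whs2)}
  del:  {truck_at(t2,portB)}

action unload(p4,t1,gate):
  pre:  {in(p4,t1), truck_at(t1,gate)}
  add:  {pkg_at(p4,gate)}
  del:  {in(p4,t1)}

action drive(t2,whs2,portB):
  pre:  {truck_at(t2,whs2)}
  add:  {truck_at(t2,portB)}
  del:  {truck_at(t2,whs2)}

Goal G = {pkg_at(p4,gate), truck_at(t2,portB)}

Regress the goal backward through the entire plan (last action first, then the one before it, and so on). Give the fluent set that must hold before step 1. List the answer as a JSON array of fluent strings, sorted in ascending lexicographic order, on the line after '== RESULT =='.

Work backward from the goal:
  through step 4 (drive(t2,whs2,portB)): drop {truck_at(t2,portB)}, keep {pkg_at(p4,gate)}, require {truck_at(t2,whs2)}
    → {pkg_at(p4,gate), truck_at(t2,whs2)}
  through step 3 (unload(p4,t1,gate)): drop {pkg_at(p4,gate)}, keep {truck_at(t2,whs2)}, require {in(p4,t1), truck_at(t1,gate)}
    → {in(p4,t1), truck_at(t1,gate), truck_at(t2,whs2)}
  through step 2 (drive(t2,portB,whs2)): drop {truck_at(t2,whs2)}, keep {in(p4,t1), truck_at(t1,gate)}, require {truck_at(t2,portB)}
    → {in(p4,t1), truck_at(t1,gate), truck_at(t2,portB)}
  through step 1 (load(p4,t1,gate)): drop {in(p4,t1)}, keep {truck_at(t1,gate), truck_at(t2,portB)}, require {pkg_at(p4,gate), truck_at(t1,gate)}
    → {pkg_at(p4,gate), truck_at(t1,gate), truck_at(t2,portB)}

== RESULT ==
["pkg_at(p4,gate)", "truck_at(t1,gate)", "truck_at(t2,portB)"]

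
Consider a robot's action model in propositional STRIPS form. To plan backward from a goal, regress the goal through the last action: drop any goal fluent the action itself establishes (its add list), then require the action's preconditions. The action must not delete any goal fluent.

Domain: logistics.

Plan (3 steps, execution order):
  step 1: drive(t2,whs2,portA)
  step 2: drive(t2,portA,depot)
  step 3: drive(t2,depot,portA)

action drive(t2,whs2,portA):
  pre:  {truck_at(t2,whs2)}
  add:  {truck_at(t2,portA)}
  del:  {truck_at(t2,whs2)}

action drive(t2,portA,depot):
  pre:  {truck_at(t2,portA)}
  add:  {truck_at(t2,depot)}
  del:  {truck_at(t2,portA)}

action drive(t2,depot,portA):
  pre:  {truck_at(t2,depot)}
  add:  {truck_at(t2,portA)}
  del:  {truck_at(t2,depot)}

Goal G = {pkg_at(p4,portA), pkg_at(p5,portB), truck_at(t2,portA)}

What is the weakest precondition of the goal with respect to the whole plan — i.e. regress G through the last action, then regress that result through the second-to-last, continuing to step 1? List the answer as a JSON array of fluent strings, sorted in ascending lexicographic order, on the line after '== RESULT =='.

Work backward from the goal:
  through step 3 (drive(t2,depot,portA)): drop {truck_at(t2,portA)}, keep {pkg_at(p4,portA), pkg_at(p5,portB)}, require {truck_at(t2,depot)}
    → {pkg_at(p4,portA), pkg_at(p5,portB), truck_at(t2,depot)}
  through step 2 (drive(t2,portA,depot)): drop {truck_at(t2,depot)}, keep {pkg_at(p4,portA), pkg_at(p5,portB)}, require {truck_at(t2,portA)}
    → {pkg_at(p4,portA), pkg_at(p5,portB), truck_at(t2,portA)}
  through step 1 (drive(t2,whs2,portA)): drop {truck_at(t2,portA)}, keep {pkg_at(p4,portA), pkg_at(p5,portB)}, require {truck_at(t2,whs2)}
    → {pkg_at(p4,portA), pkg_at(p5,portB), truck_at(t2,whs2)}

== RESULT ==
["pkg_at(p4,portA)", "pkg_at(p5,portB)", "truck_at(t2,whs2)"]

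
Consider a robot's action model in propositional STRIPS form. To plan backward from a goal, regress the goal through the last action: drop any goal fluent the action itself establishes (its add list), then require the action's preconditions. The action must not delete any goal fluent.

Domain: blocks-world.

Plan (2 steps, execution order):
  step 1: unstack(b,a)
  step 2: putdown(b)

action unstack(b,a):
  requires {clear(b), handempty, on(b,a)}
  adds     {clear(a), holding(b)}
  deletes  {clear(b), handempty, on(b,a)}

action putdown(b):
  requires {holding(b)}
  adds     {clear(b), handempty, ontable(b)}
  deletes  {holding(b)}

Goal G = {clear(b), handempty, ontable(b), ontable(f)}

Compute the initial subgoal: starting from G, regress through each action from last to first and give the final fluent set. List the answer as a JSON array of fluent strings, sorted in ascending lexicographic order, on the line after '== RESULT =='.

Work backward from the goal:
  through step 2 (putdown(b)): drop {clear(b), handempty, ontable(b)}, keep {ontable(f)}, require {holding(b)}
    → {holding(b), ontable(f)}
  through step 1 (unstack(b,a)): drop {holding(b)}, keep {ontable(f)}, require {clear(b), handempty, on(b,a)}
    → {clear(b), handempty, on(b,a), ontable(f)}

== RESULT ==
["clear(b)", "handempty", "on(b,a)", "ontable(f)"]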